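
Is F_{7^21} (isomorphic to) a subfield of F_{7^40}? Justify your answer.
No: F_{7^21} is not a subfield of F_{7^40}

F_{p^m} embeds in F_{p^n} iff m | n. Here 21 ∤ 40 (since 40 = 1·21 + 19 with remainder 19 ≠ 0), so F_{7^21} is not a subfield of F_{7^40}. Equivalently: if it were, the tower law would give 21 = [F_{7^21}:F_7] dividing [F_{7^40}:F_7] = 40, contradiction.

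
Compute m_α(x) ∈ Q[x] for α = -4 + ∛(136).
m_α(x) = x^3 + 12x^2 + 48x - 72

Set β = α + 4 = ∛(136), so β^3 = 136. Then (α + 4)^3 - 136 = 0, i.e. α is a root of g(x) = (x + 4)^3 - 136 = x^3 + 12x^2 + 48x - 72. Since g(x) = h(x + 4) where h(x) = x^3 - 136, and h is irreducible over Q (because 136 is not a perfect cube, so h has no rational root, and a monic cubic with no rational root is irreducible), g is also irreducible (irreducibility is preserved under the substitution x → x + 4). Hence m_α(x) = x^3 + 12x^2 + 48x - 72.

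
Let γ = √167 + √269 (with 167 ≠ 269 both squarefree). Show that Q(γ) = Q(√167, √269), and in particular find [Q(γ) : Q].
[Q(γ) : Q] = 4 (equivalently, Q(γ) = Q(√167, √269))

Obviously Q(γ) ⊆ Q(√167, √269), and [Q(√167, √269):Q] = 4 (since 167, 269 are distinct squarefree integers > 1 with 44923 not a perfect square). To show equality we compute the minimal polynomial of γ. From γ = √167 + √269: γ^2 = 167 + 2√(44923) + 269 = 436 + 2√(44923), so γ^2 - 436 = 2√(44923); squaring, (γ^2 - 436)^2 = 4·44923, i.e. γ^4 - 872γ^2 + 190096 - 179692 = 0, i.e. γ^4 - 872γ^2 + 10404 = 0. So γ is a root of x^4 - 872x^2 + 10404. This polynomial is irreducible over Q: it has no rational root (each ±√167 ± √269 is irrational), and any factorization into two quadratics over Q would force √(44923) ∈ Q (pairing opposite roots) or √167, √269 ∈ Q (other pairings), all impossible. Hence [Q(γ):Q] = 4 = [Q(√167, √269):Q], so Q(γ) = Q(√167, √269).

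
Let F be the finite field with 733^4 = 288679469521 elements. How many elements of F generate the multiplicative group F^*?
There are φ(288679469520) = 69687336960 primitive elements

F_q^* is cyclic of order q - 1 = 288679469520. A cyclic group of order m has exactly φ(m) generators. Here m = 288679469520 = 2^4 · 3 · 5 · 13 · 61 · 367 · 4133, so the number of primitive elements is φ(288679469520) = 69687336960.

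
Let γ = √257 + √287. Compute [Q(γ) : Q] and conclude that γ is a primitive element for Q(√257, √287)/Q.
[Q(γ) : Q] = 4 (equivalently, Q(γ) = Q(√257, √287))

Obviously Q(γ) ⊆ Q(√257, √287), and [Q(√257, √287):Q] = 4 (since 257, 287 are distinct squarefree integers > 1 with 73759 not a perfect square). To show equality we compute the minimal polynomial of γ. From γ = √257 + √287: γ^2 = 257 + 2√(73759) + 287 = 544 + 2√(73759), so γ^2 - 544 = 2√(73759); squaring, (γ^2 - 544)^2 = 4·73759, i.e. γ^4 - 1088γ^2 + 295936 - 295036 = 0, i.e. γ^4 - 1088γ^2 + 900 = 0. So γ is a root of x^4 - 1088x^2 + 900. This polynomial is irreducible over Q: it has no rational root (each ±√257 ± √287 is irrational), and any factorization into two quadratics over Q would force √(73759) ∈ Q (pairing opposite roots) or √257, √287 ∈ Q (other pairings), all impossible. Hence [Q(γ):Q] = 4 = [Q(√257, √287):Q], so Q(γ) = Q(√257, √287).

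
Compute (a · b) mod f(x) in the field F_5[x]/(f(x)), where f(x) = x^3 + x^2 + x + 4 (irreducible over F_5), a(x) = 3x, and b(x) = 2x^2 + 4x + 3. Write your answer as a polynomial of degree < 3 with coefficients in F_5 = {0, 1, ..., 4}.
a · b ≡ x^2 + 3x + 1 (mod f(x))

Multiply in F_5[x]: a(x)·b(x) = (3x)·(2x^2 + 4x + 3) = x^3 + 2x^2 + 4x. This has degree ≥ 3, so divide by f(x) over F_5: x^3 + 2x^2 + 4x = (1)·(x^3 + x^2 + x + 4) + (x^2 + 3x + 1). Hence a·b ≡ x^2 + 3x + 1 (mod f). (F_5[x]/(f) is a field with 5^3 = 125 elements since f is irreducible of degree 3.)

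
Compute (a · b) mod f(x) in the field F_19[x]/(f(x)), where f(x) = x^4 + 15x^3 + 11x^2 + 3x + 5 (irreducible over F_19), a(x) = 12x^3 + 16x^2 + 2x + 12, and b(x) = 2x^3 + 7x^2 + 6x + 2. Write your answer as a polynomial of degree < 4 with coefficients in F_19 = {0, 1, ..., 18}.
a · b ≡ 6x^3 + 6x + 2 (mod f(x))

Multiply in F_19[x]: a(x)·b(x) = (12x^3 + 16x^2 + 2x + 12)·(2x^3 + 7x^2 + 6x + 2) = 5x^6 + 2x^5 + 17x^4 + 6x^3 + 14x^2 + 5. This has degree ≥ 4, so divide by f(x) over F_19: 5x^6 + 2x^5 + 17x^4 + 6x^3 + 14x^2 + 5 = (5x^2 + 3x + 12)·(x^4 + 15x^3 + 11x^2 + 3x + 5) + (6x^3 + 6x + 2). Hence a·b ≡ 6x^3 + 6x + 2 (mod f). (F_19[x]/(f) is a field with 19^4 = 130321 elements since f is irreducible of degree 4.)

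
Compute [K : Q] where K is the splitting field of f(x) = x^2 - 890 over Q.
[K : Q] = 2

f(x) = x^2 - 890 factors as (x - √890)(x + √890). The splitting field is K = Q(√890). Since 890 is squarefree and > 1, it is not a perfect square, so x^2 - 890 is irreducible over Q and [Q(√890) : Q] = 2. Hence [K : Q] = 2.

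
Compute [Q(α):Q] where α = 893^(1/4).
[Q(α):Q] = 4

α is a root of x^4 - 893. By Eisenstein's criterion at the prime p = 19 (which divides the constant term 893 but p^2 = 361 does not, since 893 is squarefree), x^4 - 893 is irreducible over Q. Hence [Q(α):Q] = 4.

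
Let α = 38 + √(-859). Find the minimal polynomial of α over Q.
m_α(x) = x^2 - 76x + 2303

From α - 38 = √(-859), squaring gives (α - 38)^2 = -859, i.e. α^2 - 76α + 1444 = -859, so α^2 - 76α + 2303 = 0. The discriminant of x^2 - 76x + 2303 is (-76)^2 - 4·(2303) = 5776 - 9212 = -3436, and 4·(-859) is not a perfect square in Q since -859 is squarefree and ≠ 1. Hence x^2 - 76x + 2303 is irreducible over Q and is the minimal polynomial of α.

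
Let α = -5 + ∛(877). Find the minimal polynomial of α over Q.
m_α(x) = x^3 + 15x^2 + 75x - 752

Set β = α + 5 = ∛(877), so β^3 = 877. Then (α + 5)^3 - 877 = 0, i.e. α is a root of g(x) = (x + 5)^3 - 877 = x^3 + 15x^2 + 75x - 752. Since g(x) = h(x + 5) where h(x) = x^3 - 877, and h is irreducible over Q (because 877 is not a perfect cube, so h has no rational root, and a monic cubic with no rational root is irreducible), g is also irreducible (irreducibility is preserved under the substitution x → x + 5). Hence m_α(x) = x^3 + 15x^2 + 75x - 752.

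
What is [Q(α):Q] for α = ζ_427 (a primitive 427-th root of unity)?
[Q(α):Q] = 360

The minimal polynomial of ζ_427 over Q is the 427-th cyclotomic polynomial Φ_427(x), which is irreducible over Q and has degree φ(427) = 360. Hence [Q(α):Q] = φ(427) = 360.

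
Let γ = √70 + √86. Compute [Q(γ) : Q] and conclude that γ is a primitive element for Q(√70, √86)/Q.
[Q(γ) : Q] = 4 (equivalently, Q(γ) = Q(√70, √86))

Obviously Q(γ) ⊆ Q(√70, √86), and [Q(√70, √86):Q] = 4 (since 70, 86 are distinct squarefree integers > 1 with 6020 not a perfect square). To show equality we compute the minimal polynomial of γ. From γ = √70 + √86: γ^2 = 70 + 2√(6020) + 86 = 156 + 2√(6020), so γ^2 - 156 = 2√(6020); squaring, (γ^2 - 156)^2 = 4·6020, i.e. γ^4 - 312γ^2 + 24336 - 24080 = 0, i.e. γ^4 - 312γ^2 + 256 = 0. So γ is a root of x^4 - 312x^2 + 256. This polynomial is irreducible over Q: it has no rational root (each ±√70 ± √86 is irrational), and any factorization into two quadratics over Q would force √(6020) ∈ Q (pairing opposite roots) or √70, √86 ∈ Q (other pairings), all impossible. Hence [Q(γ):Q] = 4 = [Q(√70, √86):Q], so Q(γ) = Q(√70, √86).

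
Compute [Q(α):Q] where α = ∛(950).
[Q(α):Q] = 3

The minimal polynomial of α is x^3 - 950, irreducible over Q since 950 is not a perfect cube (so x^3 - 950 has no rational root). Hence [Q(α):Q] = deg(m_α) = 3.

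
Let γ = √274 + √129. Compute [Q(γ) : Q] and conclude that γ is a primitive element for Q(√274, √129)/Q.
[Q(γ) : Q] = 4 (equivalently, Q(γ) = Q(√274, √129))

Obviously Q(γ) ⊆ Q(√274, √129), and [Q(√274, √129):Q] = 4 (since 274, 129 are distinct squarefree integers > 1 with 35346 not a perfect square). To show equality we compute the minimal polynomial of γ. From γ = √274 + √129: γ^2 = 274 + 2√(35346) + 129 = 403 + 2√(35346), so γ^2 - 403 = 2√(35346); squaring, (γ^2 - 403)^2 = 4·35346, i.e. γ^4 - 806γ^2 + 162409 - 141384 = 0, i.e. γ^4 - 806γ^2 + 21025 = 0. So γ is a root of x^4 - 806x^2 + 21025. This polynomial is irreducible over Q: it has no rational root (each ±√274 ± √129 is irrational), and any factorization into two quadratics over Q would force √(35346) ∈ Q (pairing opposite roots) or √274, √129 ∈ Q (other pairings), all impossible. Hence [Q(γ):Q] = 4 = [Q(√274, √129):Q], so Q(γ) = Q(√274, √129).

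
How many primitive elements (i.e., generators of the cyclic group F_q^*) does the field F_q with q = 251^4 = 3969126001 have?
There are φ(3969126000) = 846028800 primitive elements

F_q^* is cyclic of order q - 1 = 3969126000. A cyclic group of order m has exactly φ(m) generators. Here m = 3969126000 = 2^4 · 3^2 · 5^3 · 7 · 17^2 · 109, so the number of primitive elements is φ(3969126000) = 846028800.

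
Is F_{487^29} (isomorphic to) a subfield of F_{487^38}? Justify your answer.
No: F_{487^29} is not a subfield of F_{487^38}

F_{p^m} embeds in F_{p^n} iff m | n. Here 29 ∤ 38 (since 38 = 1·29 + 9 with remainder 9 ≠ 0), so F_{487^29} is not a subfield of F_{487^38}. Equivalently: if it were, the tower law would give 29 = [F_{487^29}:F_487] dividing [F_{487^38}:F_487] = 38, contradiction.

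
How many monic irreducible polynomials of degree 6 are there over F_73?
There are 25222305336 monic irreducible polynomials of degree 6 over F_73

Each element of F_{73^6} that lies in no proper subfield is a root of exactly one monic irreducible of degree 6 over F_73, and each such polynomial has 6 distinct roots in F_{73^6}. By Möbius inversion the count is N_73(6) = (1/6) Σ_{d|6} μ(6/d) · 73^d = (1/6)(μ(6)·73^1 + μ(3)·73^2 + μ(2)·73^3 + μ(1)·73^6) = 151333832016/6 = 25222305336.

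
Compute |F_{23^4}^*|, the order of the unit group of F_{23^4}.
|F_{23^4}^*| = 279840

F_{23^4} has 23^4 = 279841 elements; its multiplicative group consists of all nonzero elements, so |F_{23^4}^*| = 279841 - 1 = 279840. (It is cyclic since any finite subgroup of the multiplicative group of a field is cyclic.)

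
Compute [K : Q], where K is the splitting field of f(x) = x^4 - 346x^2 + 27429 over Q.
[K : Q] = 4

Solving the quadratic in x^2: x^2 = (346 ± √(346^2 - 4·27429))/2 = (346 ± √10000)/2 = (346 ± 100)/2, giving x^2 = 123 or x^2 = 223. So f(x) = (x^2 - 123)(x^2 - 223) and the roots of f are ±√123, ±√223. Hence the splitting field is K = Q(√123, √223). Since 123 and 223 are distinct squarefree integers > 1, their product 27429 is not a perfect square, so √223 ∉ Q(√123). By the tower law [K:Q] = [Q(√123,√223):Q(√123)] · [Q(√123):Q] = 2 · 2 = 4.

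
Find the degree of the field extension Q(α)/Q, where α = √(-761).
[Q(α):Q] = 2

[Q(α):Q] equals the degree of the minimal polynomial of α. Here α^2 = -761 and x^2 + 761 is irreducible (d = -761 is squarefree, ≠ 1, hence not a square), so deg(m_α) = 2. Thus [Q(α):Q] = 2.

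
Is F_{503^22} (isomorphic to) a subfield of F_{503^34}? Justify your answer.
No: F_{503^22} is not a subfield of F_{503^34}

F_{p^m} embeds in F_{p^n} iff m | n. Here 22 ∤ 34 (since 34 = 1·22 + 12 with remainder 12 ≠ 0), so F_{503^22} is not a subfield of F_{503^34}. Equivalently: if it were, the tower law would give 22 = [F_{503^22}:F_503] dividing [F_{503^34}:F_503] = 34, contradiction.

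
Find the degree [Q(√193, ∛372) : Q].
[Q(√193, ∛372) : Q] = 6

Let L = Q(√193, ∛372). Since Q(√193) ⊂ L and [Q(√193):Q] = 2, the tower law gives 2 | [L:Q]. Likewise Q(∛372) ⊂ L with [Q(∛372):Q] = 3 (because 372 is not a perfect cube), so 3 | [L:Q]. As gcd(2,3) = 1, [L:Q] is divisible by 6. Conversely L is generated over Q by √193 and ∛372, so [L:Q] ≤ 2·3 = 6. Therefore [Q(√193, ∛372) : Q] = 6.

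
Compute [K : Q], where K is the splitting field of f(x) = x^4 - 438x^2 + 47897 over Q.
[K : Q] = 4

Solving the quadratic in x^2: x^2 = (438 ± √(438^2 - 4·47897))/2 = (438 ± √256)/2 = (438 ± 16)/2, giving x^2 = 227 or x^2 = 211. So f(x) = (x^2 - 227)(x^2 - 211) and the roots of f are ±√227, ±√211. Hence the splitting field is K = Q(√227, √211). Since 227 and 211 are distinct squarefree integers > 1, their product 47897 is not a perfect square, so √211 ∉ Q(√227). By the tower law [K:Q] = [Q(√227,√211):Q(√227)] · [Q(√227):Q] = 2 · 2 = 4.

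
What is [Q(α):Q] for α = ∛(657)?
[Q(α):Q] = 3

The minimal polynomial of α is x^3 - 657, irreducible over Q since 657 is not a perfect cube (so x^3 - 657 has no rational root). Hence [Q(α):Q] = deg(m_α) = 3.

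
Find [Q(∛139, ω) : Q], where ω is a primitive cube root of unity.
[Q(∛139, ω) : Q] = 6

[Q(∛139):Q] = 3 (min poly x^3 - 139, irreducible since 139 is not a perfect cube). [Q(ω):Q] = 2 (min poly x^2 + x + 1). Since Q(∛139) ⊂ R and ω ∉ R, we have ω ∉ Q(∛139), so x^2 + x + 1 remains irreducible over Q(∛139) and [Q(∛139, ω) : Q(∛139)] = 2. By the tower law, [Q(∛139, ω) : Q] = 3 · 2 = 6. (In fact Q(∛139, ω) is the splitting field of x^3 - 139 over Q.)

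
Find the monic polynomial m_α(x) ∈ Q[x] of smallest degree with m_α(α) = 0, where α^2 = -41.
m_α(x) = x^2 + 41

α satisfies α^2 + 41 = 0, so x^2 + 41 annihilates α. Since d = -41 is squarefree and ≠ 1, it is not a perfect square in Q, so x^2 + 41 has no rational root and is therefore irreducible over Q (a degree-2 polynomial over a field is irreducible iff it has no root). Hence m_α(x) = x^2 + 41.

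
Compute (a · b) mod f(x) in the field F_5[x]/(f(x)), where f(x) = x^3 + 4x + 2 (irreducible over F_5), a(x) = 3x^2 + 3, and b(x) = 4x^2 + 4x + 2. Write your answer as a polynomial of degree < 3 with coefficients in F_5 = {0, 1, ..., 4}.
a · b ≡ 2 (mod f(x))

Multiply in F_5[x]: a(x)·b(x) = (3x^2 + 3)·(4x^2 + 4x + 2) = 2x^4 + 2x^3 + 3x^2 + 2x + 1. This has degree ≥ 3, so divide by f(x) over F_5: 2x^4 + 2x^3 + 3x^2 + 2x + 1 = (2x + 2)·(x^3 + 4x + 2) + (2). Hence a·b ≡ 2 (mod f). (F_5[x]/(f) is a field with 5^3 = 125 elements since f is irreducible of degree 3.)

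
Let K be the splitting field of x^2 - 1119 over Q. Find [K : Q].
[K : Q] = 2

f(x) = x^2 - 1119 factors as (x - √1119)(x + √1119). The splitting field is K = Q(√1119). Since 1119 is squarefree and > 1, it is not a perfect square, so x^2 - 1119 is irreducible over Q and [Q(√1119) : Q] = 2. Hence [K : Q] = 2.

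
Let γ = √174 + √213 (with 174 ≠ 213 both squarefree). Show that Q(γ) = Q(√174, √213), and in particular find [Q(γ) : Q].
[Q(γ) : Q] = 4 (equivalently, Q(γ) = Q(√174, √213))

Obviously Q(γ) ⊆ Q(√174, √213), and [Q(√174, √213):Q] = 4 (since 174, 213 are distinct squarefree integers > 1 with 37062 not a perfect square). To show equality we compute the minimal polynomial of γ. From γ = √174 + √213: γ^2 = 174 + 2√(37062) + 213 = 387 + 2√(37062), so γ^2 - 387 = 2√(37062); squaring, (γ^2 - 387)^2 = 4·37062, i.e. γ^4 - 774γ^2 + 149769 - 148248 = 0, i.e. γ^4 - 774γ^2 + 1521 = 0. So γ is a root of x^4 - 774x^2 + 1521. This polynomial is irreducible over Q: it has no rational root (each ±√174 ± √213 is irrational), and any factorization into two quadratics over Q would force √(37062) ∈ Q (pairing opposite roots) or √174, √213 ∈ Q (other pairings), all impossible. Hence [Q(γ):Q] = 4 = [Q(√174, √213):Q], so Q(γ) = Q(√174, √213).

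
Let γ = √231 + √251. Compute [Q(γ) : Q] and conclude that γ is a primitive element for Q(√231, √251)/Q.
[Q(γ) : Q] = 4 (equivalently, Q(γ) = Q(√231, √251))

Obviously Q(γ) ⊆ Q(√231, √251), and [Q(√231, √251):Q] = 4 (since 231, 251 are distinct squarefree integers > 1 with 57981 not a perfect square). To show equality we compute the minimal polynomial of γ. From γ = √231 + √251: γ^2 = 231 + 2√(57981) + 251 = 482 + 2√(57981), so γ^2 - 482 = 2√(57981); squaring, (γ^2 - 482)^2 = 4·57981, i.e. γ^4 - 964γ^2 + 232324 - 231924 = 0, i.e. γ^4 - 964γ^2 + 400 = 0. So γ is a root of x^4 - 964x^2 + 400. This polynomial is irreducible over Q: it has no rational root (each ±√231 ± √251 is irrational), and any factorization into two quadratics over Q would force √(57981) ∈ Q (pairing opposite roots) or √231, √251 ∈ Q (other pairings), all impossible. Hence [Q(γ):Q] = 4 = [Q(√231, √251):Q], so Q(γ) = Q(√231, √251).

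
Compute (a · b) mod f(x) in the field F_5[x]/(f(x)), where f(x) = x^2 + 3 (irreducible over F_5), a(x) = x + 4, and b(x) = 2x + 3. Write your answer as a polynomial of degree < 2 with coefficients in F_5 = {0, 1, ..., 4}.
a · b ≡ x + 1 (mod f(x))

Multiply in F_5[x]: a(x)·b(x) = (x + 4)·(2x + 3) = 2x^2 + x + 2. This has degree ≥ 2, so divide by f(x) over F_5: 2x^2 + x + 2 = (2)·(x^2 + 3) + (x + 1). Hence a·b ≡ x + 1 (mod f). (F_5[x]/(f) is a field with 5^2 = 25 elements since f is irreducible of degree 2.)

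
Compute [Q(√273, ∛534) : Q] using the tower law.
[Q(√273, ∛534) : Q] = 6

Let L = Q(√273, ∛534). Since Q(√273) ⊂ L and [Q(√273):Q] = 2, the tower law gives 2 | [L:Q]. Likewise Q(∛534) ⊂ L with [Q(∛534):Q] = 3 (because 534 is not a perfect cube), so 3 | [L:Q]. As gcd(2,3) = 1, [L:Q] is divisible by 6. Conversely L is generated over Q by √273 and ∛534, so [L:Q] ≤ 2·3 = 6. Therefore [Q(√273, ∛534) : Q] = 6.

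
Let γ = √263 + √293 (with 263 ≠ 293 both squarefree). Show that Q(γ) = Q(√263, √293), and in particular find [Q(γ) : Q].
[Q(γ) : Q] = 4 (equivalently, Q(γ) = Q(√263, √293))

Obviously Q(γ) ⊆ Q(√263, √293), and [Q(√263, √293):Q] = 4 (since 263, 293 are distinct squarefree integers > 1 with 77059 not a perfect square). To show equality we compute the minimal polynomial of γ. From γ = √263 + √293: γ^2 = 263 + 2√(77059) + 293 = 556 + 2√(77059), so γ^2 - 556 = 2√(77059); squaring, (γ^2 - 556)^2 = 4·77059, i.e. γ^4 - 1112γ^2 + 309136 - 308236 = 0, i.e. γ^4 - 1112γ^2 + 900 = 0. So γ is a root of x^4 - 1112x^2 + 900. This polynomial is irreducible over Q: it has no rational root (each ±√263 ± √293 is irrational), and any factorization into two quadratics over Q would force √(77059) ∈ Q (pairing opposite roots) or √263, √293 ∈ Q (other pairings), all impossible. Hence [Q(γ):Q] = 4 = [Q(√263, √293):Q], so Q(γ) = Q(√263, √293).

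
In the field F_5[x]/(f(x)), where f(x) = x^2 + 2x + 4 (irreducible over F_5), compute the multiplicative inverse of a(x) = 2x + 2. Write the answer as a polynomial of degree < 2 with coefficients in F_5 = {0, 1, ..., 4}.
a(x)^(-1) ≡ 4x + 4 (mod f(x))

Since f is irreducible over F_5, F_5[x]/(f) is a field and a(x) ≠ 0 has an inverse. Apply the extended Euclidean algorithm to f(x) and a(x) in F_5[x]: f(x) = (3x + 3)·a(x) + (3). The last nonzero remainder is the constant 3 = gcd(f, a) in F_5. Back-substituting through the division chain expresses 3 = s(x)·a(x) + t(x)·f(x) with s(x) ≡ 2x + 2 (mod f), so (2x + 2)·a(x) ≡ 3 (mod f). Multiplying by 3^(-1) ≡ 2 in F_5 gives a(x)^(-1) ≡ 2·(2x + 2) ≡ 4x + 4 (mod f). Check: (2x + 2)·(4x + 4) = 3x^2 + x + 3 ≡ 1 (mod x^2 + 2x + 4).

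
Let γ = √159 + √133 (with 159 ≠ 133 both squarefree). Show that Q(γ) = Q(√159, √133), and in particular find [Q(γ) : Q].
[Q(γ) : Q] = 4 (equivalently, Q(γ) = Q(√159, √133))

Obviously Q(γ) ⊆ Q(√159, √133), and [Q(√159, √133):Q] = 4 (since 159, 133 are distinct squarefree integers > 1 with 21147 not a perfect square). To show equality we compute the minimal polynomial of γ. From γ = √159 + √133: γ^2 = 159 + 2√(21147) + 133 = 292 + 2√(21147), so γ^2 - 292 = 2√(21147); squaring, (γ^2 - 292)^2 = 4·21147, i.e. γ^4 - 584γ^2 + 85264 - 84588 = 0, i.e. γ^4 - 584γ^2 + 676 = 0. So γ is a root of x^4 - 584x^2 + 676. This polynomial is irreducible over Q: it has no rational root (each ±√159 ± √133 is irrational), and any factorization into two quadratics over Q would force √(21147) ∈ Q (pairing opposite roots) or √159, √133 ∈ Q (other pairings), all impossible. Hence [Q(γ):Q] = 4 = [Q(√159, √133):Q], so Q(γ) = Q(√159, √133).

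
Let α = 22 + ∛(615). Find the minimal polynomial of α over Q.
m_α(x) = x^3 - 66x^2 + 1452x - 11263

Set β = α - 22 = ∛(615), so β^3 = 615. Then (α - 22)^3 - 615 = 0, i.e. α is a root of g(x) = (x - 22)^3 - 615 = x^3 - 66x^2 + 1452x - 11263. Since g(x) = h(x - 22) where h(x) = x^3 - 615, and h is irreducible over Q (because 615 is not a perfect cube, so h has no rational root, and a monic cubic with no rational root is irreducible), g is also irreducible (irreducibility is preserved under the substitution x → x - 22). Hence m_α(x) = x^3 - 66x^2 + 1452x - 11263.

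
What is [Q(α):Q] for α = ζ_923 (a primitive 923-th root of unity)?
[Q(α):Q] = 840

The minimal polynomial of ζ_923 over Q is the 923-th cyclotomic polynomial Φ_923(x), which is irreducible over Q and has degree φ(923) = 840. Hence [Q(α):Q] = φ(923) = 840.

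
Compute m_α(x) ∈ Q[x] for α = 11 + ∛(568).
m_α(x) = x^3 - 33x^2 + 363x - 1899

Set β = α - 11 = ∛(568), so β^3 = 568. Then (α - 11)^3 - 568 = 0, i.e. α is a root of g(x) = (x - 11)^3 - 568 = x^3 - 33x^2 + 363x - 1899. Since g(x) = h(x - 11) where h(x) = x^3 - 568, and h is irreducible over Q (because 568 is not a perfect cube, so h has no rational root, and a monic cubic with no rational root is irreducible), g is also irreducible (irreducibility is preserved under the substitution x → x - 11). Hence m_α(x) = x^3 - 33x^2 + 363x - 1899.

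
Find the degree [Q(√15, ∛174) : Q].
[Q(√15, ∛174) : Q] = 6

Let L = Q(√15, ∛174). Since Q(√15) ⊂ L and [Q(√15):Q] = 2, the tower law gives 2 | [L:Q]. Likewise Q(∛174) ⊂ L with [Q(∛174):Q] = 3 (because 174 is not a perfect cube), so 3 | [L:Q]. As gcd(2,3) = 1, [L:Q] is divisible by 6. Conversely L is generated over Q by √15 and ∛174, so [L:Q] ≤ 2·3 = 6. Therefore [Q(√15, ∛174) : Q] = 6.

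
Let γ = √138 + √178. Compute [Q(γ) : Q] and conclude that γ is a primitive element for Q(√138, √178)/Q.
[Q(γ) : Q] = 4 (equivalently, Q(γ) = Q(√138, √178))

Obviously Q(γ) ⊆ Q(√138, √178), and [Q(√138, √178):Q] = 4 (since 138, 178 are distinct squarefree integers > 1 with 24564 not a perfect square). To show equality we compute the minimal polynomial of γ. From γ = √138 + √178: γ^2 = 138 + 2√(24564) + 178 = 316 + 2√(24564), so γ^2 - 316 = 2√(24564); squaring, (γ^2 - 316)^2 = 4·24564, i.e. γ^4 - 632γ^2 + 99856 - 98256 = 0, i.e. γ^4 - 632γ^2 + 1600 = 0. So γ is a root of x^4 - 632x^2 + 1600. This polynomial is irreducible over Q: it has no rational root (each ±√138 ± √178 is irrational), and any factorization into two quadratics over Q would force √(24564) ∈ Q (pairing opposite roots) or √138, √178 ∈ Q (other pairings), all impossible. Hence [Q(γ):Q] = 4 = [Q(√138, √178):Q], so Q(γ) = Q(√138, √178).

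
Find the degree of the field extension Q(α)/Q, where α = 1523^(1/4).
[Q(α):Q] = 4

α is a root of x^4 - 1523. By Eisenstein's criterion at the prime p = 1523 (which divides the constant term 1523 but p^2 = 2319529 does not, since 1523 is squarefree), x^4 - 1523 is irreducible over Q. Hence [Q(α):Q] = 4.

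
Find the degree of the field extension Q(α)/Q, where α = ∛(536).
[Q(α):Q] = 3

The minimal polynomial of α is x^3 - 536, irreducible over Q since 536 is not a perfect cube (so x^3 - 536 has no rational root). Hence [Q(α):Q] = deg(m_α) = 3.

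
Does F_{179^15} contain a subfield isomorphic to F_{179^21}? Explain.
No: F_{179^21} is not a subfield of F_{179^15}

F_{p^m} embeds in F_{p^n} iff m | n. Here 21 ∤ 15 (since 15 = 0·21 + 15 with remainder 15 ≠ 0), so F_{179^21} is not a subfield of F_{179^15}. Equivalently: if it were, the tower law would give 21 = [F_{179^21}:F_179] dividing [F_{179^15}:F_179] = 15, contradiction.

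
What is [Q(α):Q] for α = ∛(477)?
[Q(α):Q] = 3

The minimal polynomial of α is x^3 - 477, irreducible over Q since 477 is not a perfect cube (so x^3 - 477 has no rational root). Hence [Q(α):Q] = deg(m_α) = 3.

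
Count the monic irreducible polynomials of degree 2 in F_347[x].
There are 60031 monic irreducible polynomials of degree 2 over F_347

Each element of F_{347^2} that lies in no proper subfield is a root of exactly one monic irreducible of degree 2 over F_347, and each such polynomial has 2 distinct roots in F_{347^2}. By Möbius inversion the count is N_347(2) = (1/2) Σ_{d|2} μ(2/d) · 347^d = (1/2)(μ(2)·347^1 + μ(1)·347^2) = 120062/2 = 60031.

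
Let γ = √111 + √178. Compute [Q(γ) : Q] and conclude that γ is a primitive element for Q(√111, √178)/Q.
[Q(γ) : Q] = 4 (equivalently, Q(γ) = Q(√111, √178))

Obviously Q(γ) ⊆ Q(√111, √178), and [Q(√111, √178):Q] = 4 (since 111, 178 are distinct squarefree integers > 1 with 19758 not a perfect square). To show equality we compute the minimal polynomial of γ. From γ = √111 + √178: γ^2 = 111 + 2√(19758) + 178 = 289 + 2√(19758), so γ^2 - 289 = 2√(19758); squaring, (γ^2 - 289)^2 = 4·19758, i.e. γ^4 - 578γ^2 + 83521 - 79032 = 0, i.e. γ^4 - 578γ^2 + 4489 = 0. So γ is a root of x^4 - 578x^2 + 4489. This polynomial is irreducible over Q: it has no rational root (each ±√111 ± √178 is irrational), and any factorization into two quadratics over Q would force √(19758) ∈ Q (pairing opposite roots) or √111, √178 ∈ Q (other pairings), all impossible. Hence [Q(γ):Q] = 4 = [Q(√111, √178):Q], so Q(γ) = Q(√111, √178).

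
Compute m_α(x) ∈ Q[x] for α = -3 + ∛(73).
m_α(x) = x^3 + 9x^2 + 27x - 46

Set β = α + 3 = ∛(73), so β^3 = 73. Then (α + 3)^3 - 73 = 0, i.e. α is a root of g(x) = (x + 3)^3 - 73 = x^3 + 9x^2 + 27x - 46. Since g(x) = h(x + 3) where h(x) = x^3 - 73, and h is irreducible over Q (because 73 is not a perfect cube, so h has no rational root, and a monic cubic with no rational root is irreducible), g is also irreducible (irreducibility is preserved under the substitution x → x + 3). Hence m_α(x) = x^3 + 9x^2 + 27x - 46.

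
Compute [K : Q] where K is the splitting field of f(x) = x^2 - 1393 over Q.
[K : Q] = 2

f(x) = x^2 - 1393 factors as (x - √1393)(x + √1393). The splitting field is K = Q(√1393). Since 1393 is squarefree and > 1, it is not a perfect square, so x^2 - 1393 is irreducible over Q and [Q(√1393) : Q] = 2. Hence [K : Q] = 2.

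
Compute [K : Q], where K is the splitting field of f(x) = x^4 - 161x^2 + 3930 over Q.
[K : Q] = 4

Solving the quadratic in x^2: x^2 = (161 ± √(161^2 - 4·3930))/2 = (161 ± √10201)/2 = (161 ± 101)/2, giving x^2 = 30 or x^2 = 131. So f(x) = (x^2 - 30)(x^2 - 131) and the roots of f are ±√30, ±√131. Hence the splitting field is K = Q(√30, √131). Since 30 and 131 are distinct squarefree integers > 1, their product 3930 is not a perfect square, so √131 ∉ Q(√30). By the tower law [K:Q] = [Q(√30,√131):Q(√30)] · [Q(√30):Q] = 2 · 2 = 4.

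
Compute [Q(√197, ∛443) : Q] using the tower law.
[Q(√197, ∛443) : Q] = 6

Let L = Q(√197, ∛443). Since Q(√197) ⊂ L and [Q(√197):Q] = 2, the tower law gives 2 | [L:Q]. Likewise Q(∛443) ⊂ L with [Q(∛443):Q] = 3 (because 443 is not a perfect cube), so 3 | [L:Q]. As gcd(2,3) = 1, [L:Q] is divisible by 6. Conversely L is generated over Q by √197 and ∛443, so [L:Q] ≤ 2·3 = 6. Therefore [Q(√197, ∛443) : Q] = 6.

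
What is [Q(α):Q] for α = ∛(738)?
[Q(α):Q] = 3

The minimal polynomial of α is x^3 - 738, irreducible over Q since 738 is not a perfect cube (so x^3 - 738 has no rational root). Hence [Q(α):Q] = deg(m_α) = 3.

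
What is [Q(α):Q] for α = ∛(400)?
[Q(α):Q] = 3

The minimal polynomial of α is x^3 - 400, irreducible over Q since 400 is not a perfect cube (so x^3 - 400 has no rational root). Hence [Q(α):Q] = deg(m_α) = 3.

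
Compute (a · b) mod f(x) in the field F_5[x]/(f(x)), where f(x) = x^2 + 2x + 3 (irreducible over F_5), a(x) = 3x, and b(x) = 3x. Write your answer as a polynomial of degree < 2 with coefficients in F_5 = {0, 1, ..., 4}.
a · b ≡ 2x + 3 (mod f(x))

Multiply in F_5[x]: a(x)·b(x) = (3x)·(3x) = 4x^2. This has degree ≥ 2, so divide by f(x) over F_5: 4x^2 = (4)·(x^2 + 2x + 3) + (2x + 3). Hence a·b ≡ 2x + 3 (mod f). (F_5[x]/(f) is a field with 5^2 = 25 elements since f is irreducible of degree 2.)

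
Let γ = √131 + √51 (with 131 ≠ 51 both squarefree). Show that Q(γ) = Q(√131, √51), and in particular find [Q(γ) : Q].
[Q(γ) : Q] = 4 (equivalently, Q(γ) = Q(√131, √51))

Obviously Q(γ) ⊆ Q(√131, √51), and [Q(√131, √51):Q] = 4 (since 131, 51 are distinct squarefree integers > 1 with 6681 not a perfect square). To show equality we compute the minimal polynomial of γ. From γ = √131 + √51: γ^2 = 131 + 2√(6681) + 51 = 182 + 2√(6681), so γ^2 - 182 = 2√(6681); squaring, (γ^2 - 182)^2 = 4·6681, i.e. γ^4 - 364γ^2 + 33124 - 26724 = 0, i.e. γ^4 - 364γ^2 + 6400 = 0. So γ is a root of x^4 - 364x^2 + 6400. This polynomial is irreducible over Q: it has no rational root (each ±√131 ± √51 is irrational), and any factorization into two quadratics over Q would force √(6681) ∈ Q (pairing opposite roots) or √131, √51 ∈ Q (other pairings), all impossible. Hence [Q(γ):Q] = 4 = [Q(√131, √51):Q], so Q(γ) = Q(√131, √51).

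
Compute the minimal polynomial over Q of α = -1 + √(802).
m_α(x) = x^2 + 2x - 801

From α + 1 = √(802), squaring gives (α + 1)^2 = 802, i.e. α^2 + 2α + 1 = 802, so α^2 + 2α - 801 = 0. The discriminant of x^2 + 2x - 801 is (2)^2 - 4·(-801) = 4 + 3204 = 3208, and 4·(802) is not a perfect square in Q since 802 is squarefree and ≠ 1. Hence x^2 + 2x - 801 is irreducible over Q and is the minimal polynomial of α.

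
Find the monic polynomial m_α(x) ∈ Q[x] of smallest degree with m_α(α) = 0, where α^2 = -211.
m_α(x) = x^2 + 211

α satisfies α^2 + 211 = 0, so x^2 + 211 annihilates α. Since d = -211 is squarefree and ≠ 1, it is not a perfect square in Q, so x^2 + 211 has no rational root and is therefore irreducible over Q (a degree-2 polynomial over a field is irreducible iff it has no root). Hence m_α(x) = x^2 + 211.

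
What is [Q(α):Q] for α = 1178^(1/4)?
[Q(α):Q] = 4

α is a root of x^4 - 1178. By Eisenstein's criterion at the prime p = 2 (which divides the constant term 1178 but p^2 = 4 does not, since 1178 is squarefree), x^4 - 1178 is irreducible over Q. Hence [Q(α):Q] = 4.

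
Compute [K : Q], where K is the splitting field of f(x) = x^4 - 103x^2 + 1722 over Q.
[K : Q] = 4

Solving the quadratic in x^2: x^2 = (103 ± √(103^2 - 4·1722))/2 = (103 ± √3721)/2 = (103 ± 61)/2, giving x^2 = 21 or x^2 = 82. So f(x) = (x^2 - 21)(x^2 - 82) and the roots of f are ±√21, ±√82. Hence the splitting field is K = Q(√21, √82). Since 21 and 82 are distinct squarefree integers > 1, their product 1722 is not a perfect square, so √82 ∉ Q(√21). By the tower law [K:Q] = [Q(√21,√82):Q(√21)] · [Q(√21):Q] = 2 · 2 = 4.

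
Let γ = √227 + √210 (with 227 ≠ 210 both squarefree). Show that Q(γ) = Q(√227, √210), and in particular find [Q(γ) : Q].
[Q(γ) : Q] = 4 (equivalently, Q(γ) = Q(√227, √210))

Obviously Q(γ) ⊆ Q(√227, √210), and [Q(√227, √210):Q] = 4 (since 227, 210 are distinct squarefree integers > 1 with 47670 not a perfect square). To show equality we compute the minimal polynomial of γ. From γ = √227 + √210: γ^2 = 227 + 2√(47670) + 210 = 437 + 2√(47670), so γ^2 - 437 = 2√(47670); squaring, (γ^2 - 437)^2 = 4·47670, i.e. γ^4 - 874γ^2 + 190969 - 190680 = 0, i.e. γ^4 - 874γ^2 + 289 = 0. So γ is a root of x^4 - 874x^2 + 289. This polynomial is irreducible over Q: it has no rational root (each ±√227 ± √210 is irrational), and any factorization into two quadratics over Q would force √(47670) ∈ Q (pairing opposite roots) or √227, √210 ∈ Q (other pairings), all impossible. Hence [Q(γ):Q] = 4 = [Q(√227, √210):Q], so Q(γ) = Q(√227, √210).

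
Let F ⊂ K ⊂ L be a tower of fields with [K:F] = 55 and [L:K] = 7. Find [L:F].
[L:F] = 385

The tower law says that for any tower of field extensions F ⊂ K ⊂ L with finite degrees, [L:F] = [L:K] · [K:F]. Here this gives [L:F] = 7 · 55 = 385.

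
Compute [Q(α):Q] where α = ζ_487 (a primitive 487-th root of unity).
[Q(α):Q] = 486

The minimal polynomial of ζ_487 over Q is the 487-th cyclotomic polynomial Φ_487(x), which is irreducible over Q and has degree φ(487) = 486. Hence [Q(α):Q] = φ(487) = 486.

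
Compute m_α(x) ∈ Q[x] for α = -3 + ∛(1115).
m_α(x) = x^3 + 9x^2 + 27x - 1088

Set β = α + 3 = ∛(1115), so β^3 = 1115. Then (α + 3)^3 - 1115 = 0, i.e. α is a root of g(x) = (x + 3)^3 - 1115 = x^3 + 9x^2 + 27x - 1088. Since g(x) = h(x + 3) where h(x) = x^3 - 1115, and h is irreducible over Q (because 1115 is not a perfect cube, so h has no rational root, and a monic cubic with no rational root is irreducible), g is also irreducible (irreducibility is preserved under the substitution x → x + 3). Hence m_α(x) = x^3 + 9x^2 + 27x - 1088.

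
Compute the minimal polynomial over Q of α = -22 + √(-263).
m_α(x) = x^2 + 44x + 747

From α + 22 = √(-263), squaring gives (α + 22)^2 = -263, i.e. α^2 + 44α + 484 = -263, so α^2 + 44α + 747 = 0. The discriminant of x^2 + 44x + 747 is (44)^2 - 4·(747) = 1936 - 2988 = -1052, and 4·(-263) is not a perfect square in Q since -263 is squarefree and ≠ 1. Hence x^2 + 44x + 747 is irreducible over Q and is the minimal polynomial of α.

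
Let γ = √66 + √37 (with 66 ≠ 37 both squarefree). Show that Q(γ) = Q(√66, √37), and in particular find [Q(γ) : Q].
[Q(γ) : Q] = 4 (equivalently, Q(γ) = Q(√66, √37))

Obviously Q(γ) ⊆ Q(√66, √37), and [Q(√66, √37):Q] = 4 (since 66, 37 are distinct squarefree integers > 1 with 2442 not a perfect square). To show equality we compute the minimal polynomial of γ. From γ = √66 + √37: γ^2 = 66 + 2√(2442) + 37 = 103 + 2√(2442), so γ^2 - 103 = 2√(2442); squaring, (γ^2 - 103)^2 = 4·2442, i.e. γ^4 - 206γ^2 + 10609 - 9768 = 0, i.e. γ^4 - 206γ^2 + 841 = 0. So γ is a root of x^4 - 206x^2 + 841. This polynomial is irreducible over Q: it has no rational root (each ±√66 ± √37 is irrational), and any factorization into two quadratics over Q would force √(2442) ∈ Q (pairing opposite roots) or √66, √37 ∈ Q (other pairings), all impossible. Hence [Q(γ):Q] = 4 = [Q(√66, √37):Q], so Q(γ) = Q(√66, √37).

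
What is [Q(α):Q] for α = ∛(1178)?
[Q(α):Q] = 3

The minimal polynomial of α is x^3 - 1178, irreducible over Q since 1178 is not a perfect cube (so x^3 - 1178 has no rational root). Hence [Q(α):Q] = deg(m_α) = 3.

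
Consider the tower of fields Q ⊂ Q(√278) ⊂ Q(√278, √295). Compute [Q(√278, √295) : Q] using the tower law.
[Q(√278, √295) : Q] = 4

[Q(√278):Q] = 2 (min poly x^2 - 278, irreducible since 278 is squarefree > 1). For the top step, suppose √295 ∈ Q(√278), say √295 = c + d√278 with c, d ∈ Q. Squaring: 295 = c^2 + 278d^2 + 2cd√278. Since √278 ∉ Q this forces 2cd = 0. If d = 0 then √295 = c ∈ Q, contradicting 295 squarefree > 1. If c = 0 then 295 = 278d^2, so 278·295 = (278d)^2 is a perfect square in Q — but 278·295 = 82010 is not a perfect square (since 278 and 295 are distinct squarefree integers). Contradiction. Hence √295 ∉ Q(√278), so x^2 - 295 stays irreducible over Q(√278) and [Q(√278, √295) : Q(√278)] = 2. By the tower law, [Q(√278, √295) : Q] = 2 · 2 = 4.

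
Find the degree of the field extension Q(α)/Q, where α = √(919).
[Q(α):Q] = 2

[Q(α):Q] equals the degree of the minimal polynomial of α. Here α^2 = 919 and x^2 - 919 is irreducible (d = 919 is squarefree, ≠ 1, hence not a square), so deg(m_α) = 2. Thus [Q(α):Q] = 2.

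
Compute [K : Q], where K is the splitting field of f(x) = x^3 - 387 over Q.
[K : Q] = 6

The roots of x^3 - 387 are ∛387, ω∛387, ω^2∛387 where ω = e^(2πi/3) is a primitive cube root of unity, so K = Q(∛387, ω). Now [Q(∛387):Q] = 3 (since 387 is not a perfect cube, x^3 - 387 is irreducible) and [Q(ω):Q] = 2. Both 2 and 3 divide [K:Q], and [K:Q] ≤ 3·2 = 6, so [K:Q] = 6. (Equivalently: Q(∛387) ⊂ R but ω ∉ R, so [K : Q(∛387)] = 2.)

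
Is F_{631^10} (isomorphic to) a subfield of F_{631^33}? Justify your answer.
No: F_{631^10} is not a subfield of F_{631^33}

F_{p^m} embeds in F_{p^n} iff m | n. Here 10 ∤ 33 (since 33 = 3·10 + 3 with remainder 3 ≠ 0), so F_{631^10} is not a subfield of F_{631^33}. Equivalently: if it were, the tower law would give 10 = [F_{631^10}:F_631] dividing [F_{631^33}:F_631] = 33, contradiction.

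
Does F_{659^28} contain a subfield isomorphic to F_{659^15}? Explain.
No: F_{659^15} is not a subfield of F_{659^28}

F_{p^m} embeds in F_{p^n} iff m | n. Here 15 ∤ 28 (since 28 = 1·15 + 13 with remainder 13 ≠ 0), so F_{659^15} is not a subfield of F_{659^28}. Equivalently: if it were, the tower law would give 15 = [F_{659^15}:F_659] dividing [F_{659^28}:F_659] = 28, contradiction.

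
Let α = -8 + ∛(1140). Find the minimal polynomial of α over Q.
m_α(x) = x^3 + 24x^2 + 192x - 628

Set β = α + 8 = ∛(1140), so β^3 = 1140. Then (α + 8)^3 - 1140 = 0, i.e. α is a root of g(x) = (x + 8)^3 - 1140 = x^3 + 24x^2 + 192x - 628. Since g(x) = h(x + 8) where h(x) = x^3 - 1140, and h is irreducible over Q (because 1140 is not a perfect cube, so h has no rational root, and a monic cubic with no rational root is irreducible), g is also irreducible (irreducibility is preserved under the substitution x → x + 8). Hence m_α(x) = x^3 + 24x^2 + 192x - 628.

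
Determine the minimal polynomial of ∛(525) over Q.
m_α(x) = x^3 - 525

α satisfies α^3 = 525, so x^3 - 525 annihilates α. By the rational root test, a rational root p/q (in lowest terms) of x^3 - 525 would satisfy p^3 = 525 q^3, forcing q = 1 and p^3 = 525; but 525 is not a perfect cube, contradiction. A monic cubic over Q with no rational root is irreducible (any nontrivial factorization would include a linear factor). Hence x^3 - 525 is the minimal polynomial of α, and in particular [Q(α):Q] = 3.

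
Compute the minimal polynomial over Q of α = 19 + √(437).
m_α(x) = x^2 - 38x - 76

From α - 19 = √(437), squaring gives (α - 19)^2 = 437, i.e. α^2 - 38α + 361 = 437, so α^2 - 38α - 76 = 0. The discriminant of x^2 - 38x - 76 is (-38)^2 - 4·(-76) = 1444 + 304 = 1748, and 4·(437) is not a perfect square in Q since 437 is squarefree and ≠ 1. Hence x^2 - 38x - 76 is irreducible over Q and is the minimal polynomial of α.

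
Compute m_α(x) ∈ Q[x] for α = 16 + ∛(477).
m_α(x) = x^3 - 48x^2 + 768x - 4573

Set β = α - 16 = ∛(477), so β^3 = 477. Then (α - 16)^3 - 477 = 0, i.e. α is a root of g(x) = (x - 16)^3 - 477 = x^3 - 48x^2 + 768x - 4573. Since g(x) = h(x - 16) where h(x) = x^3 - 477, and h is irreducible over Q (because 477 is not a perfect cube, so h has no rational root, and a monic cubic with no rational root is irreducible), g is also irreducible (irreducibility is preserved under the substitution x → x - 16). Hence m_α(x) = x^3 - 48x^2 + 768x - 4573.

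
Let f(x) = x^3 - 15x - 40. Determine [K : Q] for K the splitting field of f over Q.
[K : Q] = 6

By the rational root test, any rational root of the monic integer polynomial f(x) = x^3 - 15x - 40 must be an integer dividing the constant term -40, i.e. one of ±{1, 2, 4, 5, 8, 10, 20, 40}. Evaluating: f(1) = -54, f(-1) = -26, f(2) = -62, f(-2) = -18, f(4) = -36, f(-4) = -44, f(5) = 10, f(-5) = -90, f(8) = 352, f(-8) = -432, f(10) = 810, f(-10) = -890, f(20) = 7660, f(-20) = -7740, f(40) = 63360, f(-40) = -63440; none is 0, so f has no rational root and is therefore irreducible over Q (a cubic with no linear factor over a field is irreducible). For an irreducible cubic, the Galois group is A_3 or S_3 according as the discriminant disc(f) = -4a^3 - 27b^2 = -4·(-15)^3 - 27·(-40)^2 = -29700 is or is not a square in Q. Here disc(f) = -29700 is not a perfect square in Q, so the Galois group of f over Q is not contained in A_3 and must be all of S_3. The splitting field has degree |S_3| = 6 over Q, so [K : Q] = 6.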